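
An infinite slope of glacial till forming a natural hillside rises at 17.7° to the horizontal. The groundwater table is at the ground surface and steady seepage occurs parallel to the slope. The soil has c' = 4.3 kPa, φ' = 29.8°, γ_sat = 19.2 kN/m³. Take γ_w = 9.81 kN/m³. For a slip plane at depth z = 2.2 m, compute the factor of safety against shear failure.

FS = 1.23

With seepage parallel to the slope and the water table at the surface, the effective normal stress on the slip plane uses the buoyant unit weight γ' = γ_sat − γ_w while the driving shear stress uses γ_sat:
FS = [c' + γ' z cos²β tanφ'] / [γ_sat z sinβ cosβ]
γ' = 19.2 − 9.81 = 9.39 kN/m³
Numerator = 4.3 + 9.39·2.2·cos²17.7°·tan29.8° = 4.3 + 9.39·2.2·0.9076·0.5727 = 15.037 kPa
Denominator = 19.2·2.2·sin17.7°·cos17.7° = 19.2·2.2·0.3040·0.9527 = 12.234 kPa
FS = 15.037 / 12.234 = 1.229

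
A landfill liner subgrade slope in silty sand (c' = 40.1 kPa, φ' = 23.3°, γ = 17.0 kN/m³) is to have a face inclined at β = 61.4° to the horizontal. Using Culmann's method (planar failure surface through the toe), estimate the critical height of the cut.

H_c = 35.71 m

Culmann's analysis gives the critical failure plane at α_cr = (β + φ')/2 = (61.4 + 23.3)/2 = 42.4°, and the critical height
H_c = (4c'/γ) · sinβ cosφ' / [1 − cos(β − φ')]
    = (4·40.1/17.0) · sin61.4°·cos23.3° / [1 − cos(38.1°)]
    = 9.435 · 0.8780·0.9184 / [1 − 0.7869]
    = 9.435 · 0.8064 / 0.2131
    = 35.71 m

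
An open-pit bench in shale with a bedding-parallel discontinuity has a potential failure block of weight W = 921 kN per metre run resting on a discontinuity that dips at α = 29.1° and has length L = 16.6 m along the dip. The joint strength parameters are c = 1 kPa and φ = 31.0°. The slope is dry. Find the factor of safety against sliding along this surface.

FS = 1.12

Resolving the block weight along and normal to the plane and applying the Mohr–Coulomb strength on the joint:
N' = W cosα = 921·cos29.1° = 804.7 kN/m
Driving force T = W sinα = 921·sin29.1° = 447.9 kN/m
Resisting force R = c·L + N'·tanφ = 1·16.6 + 804.7·tan31.0° = 16.6 + 483.5 = 500.1 kN/m
FS = R / T = 500.1 / 447.9 = 1.117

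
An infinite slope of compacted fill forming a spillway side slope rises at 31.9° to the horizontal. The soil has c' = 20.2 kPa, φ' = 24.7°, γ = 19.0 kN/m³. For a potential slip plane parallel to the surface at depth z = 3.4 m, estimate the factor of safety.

FS = 1.44

For an infinite slope with a slip plane parallel to the surface (no pore pressure): FS = [c' + γz cos²β tanφ'] / [γz sinβ cosβ].
γz = 19.0·3.4 = 64.60 kN/m²
Numerator = 20.2 + 64.60·cos²31.9°·tan24.7° = 20.2 + 64.60·0.7208·0.4599 = 41.616 kPa
Denominator = 64.60·sin31.9°·cos31.9° = 64.60·0.5284·0.8490 = 28.981 kPa
FS = 41.616 / 28.981 = 1.436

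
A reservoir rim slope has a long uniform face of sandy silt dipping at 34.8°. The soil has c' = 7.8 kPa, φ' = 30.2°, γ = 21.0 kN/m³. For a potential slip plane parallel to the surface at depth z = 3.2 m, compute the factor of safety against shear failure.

FS = 1.09

For an infinite slope with a slip plane parallel to the surface (no pore pressure): FS = [c' + γz cos²β tanφ'] / [γz sinβ cosβ].
γz = 21.0·3.2 = 67.20 kN/m²
Numerator = 7.8 + 67.20·cos²34.8°·tan30.2° = 7.8 + 67.20·0.6743·0.5820 = 34.172 kPa
Denominator = 67.20·sin34.8°·cos34.8° = 67.20·0.5707·0.8211 = 31.493 kPa
FS = 34.172 / 31.493 = 1.085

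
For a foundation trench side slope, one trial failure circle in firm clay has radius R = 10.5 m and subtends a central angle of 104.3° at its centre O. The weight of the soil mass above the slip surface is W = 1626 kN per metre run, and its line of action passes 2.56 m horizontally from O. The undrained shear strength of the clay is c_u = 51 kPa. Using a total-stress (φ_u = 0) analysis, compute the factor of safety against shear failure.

FS = 2.46

Taking moments about the centre O, the resisting moment is provided by the undrained shear strength acting along the arc:
Arc length L_a = R·θ = 10.5·(104.3°·π/180) = 10.5·1.8204 = 19.11 m
M_R = c_u·L_a·R = 51·19.11·10.5 = 10235.5 kN·m/m
M_D = W·d = 1626·2.56 = 4162.6 kN·m/m
FS = M_R / M_D = 10235.5 / 4162.6 = 2.459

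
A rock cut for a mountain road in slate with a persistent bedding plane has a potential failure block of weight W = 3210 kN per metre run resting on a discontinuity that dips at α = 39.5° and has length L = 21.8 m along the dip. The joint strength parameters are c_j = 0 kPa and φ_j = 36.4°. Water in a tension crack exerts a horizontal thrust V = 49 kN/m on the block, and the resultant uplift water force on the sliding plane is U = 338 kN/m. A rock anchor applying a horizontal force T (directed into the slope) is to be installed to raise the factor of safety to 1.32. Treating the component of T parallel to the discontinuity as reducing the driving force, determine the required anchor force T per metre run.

T = 801 kN/m

Resolving forces along and normal to the sliding plane, with the horizontal anchor force T adding T·sinα to the effective normal force and T·cosα acting up the plane against the driving force:
FS = [c_jL + (W cosα − U − V sinα + T sinα) tanφ_j] / [W sinα + V cosα − T cosα]
Without the anchor: N' = 2107.7 kN/m, driving T_d = 2079.6 kN/m, resisting R = 0·21.8 + 2107.7·tan36.4° = 1554.0 kN/m, FS = 0.75.
Setting FS = 1.32 and solving for T:
1.32·(2079.6 − T cos39.5°) = 1554.0 + T sin39.5°·tan36.4°
T·(sin39.5°·tan36.4° + 1.32·cos39.5°) = 1.32·2079.6 − 1554.0
T·(0.6361·0.7373 + 1.32·0.7716) = 2745.1 − 1554.0 = 1191.1
T·1.4875 = 1191.1
T = 800.8 kN/m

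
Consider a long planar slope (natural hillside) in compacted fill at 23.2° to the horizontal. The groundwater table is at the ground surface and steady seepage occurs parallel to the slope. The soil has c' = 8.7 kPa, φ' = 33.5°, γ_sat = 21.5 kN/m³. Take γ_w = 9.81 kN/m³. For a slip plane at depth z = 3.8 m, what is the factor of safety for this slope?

With seepage parallel to the slope and the water table at the surface, the effective normal stress on the slip plane uses the buoyant unit weight γ' = γ_sat − γ_w while the driving shear stress uses γ_sat:
FS = [c' + γ' z cos²β tanφ'] / [γ_sat z sinβ cosβ]
γ' = 21.5 − 9.81 = 11.69 kN/m³
Numerator = 8.7 + 11.69·3.8·cos²23.2°·tan33.5° = 8.7 + 11.69·3.8·0.8448·0.6619 = 33.539 kPa
Denominator = 21.5·3.8·sin23.2°·cos23.2° = 21.5·3.8·0.3939·0.9191 = 29.582 kPa
FS = 33.539 / 29.582 = 1.134

FS = 1.13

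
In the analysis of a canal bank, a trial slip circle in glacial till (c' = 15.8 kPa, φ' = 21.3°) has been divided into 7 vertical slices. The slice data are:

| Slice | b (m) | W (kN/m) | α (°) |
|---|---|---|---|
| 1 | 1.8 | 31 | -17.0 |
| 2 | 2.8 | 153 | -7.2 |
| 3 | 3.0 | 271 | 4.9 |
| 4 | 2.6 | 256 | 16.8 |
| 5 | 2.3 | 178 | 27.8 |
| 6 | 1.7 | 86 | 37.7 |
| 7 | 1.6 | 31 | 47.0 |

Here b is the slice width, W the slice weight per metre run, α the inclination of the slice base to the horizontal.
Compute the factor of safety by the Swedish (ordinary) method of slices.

Ordinary method of slices: FS = Σ[c'·Δl_i + (W_i cosα_i)·tanφ'] / Σ W_i sinα_i, with Δl_i = b_i / cosα_i.
Slice 1: Δl = 1.8/cos(-17.0°) = 1.882 m; N'_1 = 31·cos(-17.0°) = 29.6; c'Δl = 29.74; W sinα = -9.1
Slice 2: Δl = 2.8/cos(-7.2°) = 2.822 m; N'_2 = 153·cos(-7.2°) = 151.8; c'Δl = 44.59; W sinα = -19.2
Slice 3: Δl = 3.0/cos4.9° = 3.011 m; N'_3 = 271·cos4.9° = 270.0; c'Δl = 47.57; W sinα = 23.1
Slice 4: Δl = 2.6/cos16.8° = 2.716 m; N'_4 = 256·cos16.8° = 245.1; c'Δl = 42.91; W sinα = 74.0
Slice 5: Δl = 2.3/cos27.8° = 2.600 m; N'_5 = 178·cos27.8° = 157.5; c'Δl = 41.08; W sinα = 83.0
Slice 6: Δl = 1.7/cos37.7° = 2.149 m; N'_6 = 86·cos37.7° = 68.0; c'Δl = 33.95; W sinα = 52.6
Slice 7: Δl = 1.6/cos47.0° = 2.346 m; N'_7 = 31·cos47.0° = 21.1; c'Δl = 37.07; W sinα = 22.7
Σc'Δl = 276.9 kN/m; ΣN' = 943.2 kN/m; ΣW sinα = 227.2 kN/m
Resisting = 276.9 + 943.2·tan21.3° = 276.9 + 367.7 = 644.6 kN/m
FS = 644.6 / 227.2 = 2.838

FS = 2.84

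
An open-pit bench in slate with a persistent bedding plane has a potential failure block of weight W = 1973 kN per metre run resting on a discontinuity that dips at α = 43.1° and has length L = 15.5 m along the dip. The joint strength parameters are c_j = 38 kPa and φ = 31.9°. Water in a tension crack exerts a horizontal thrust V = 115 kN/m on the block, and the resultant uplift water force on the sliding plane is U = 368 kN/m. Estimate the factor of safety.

Resolving the block weight along and normal to the plane and applying the Mohr–Coulomb strength on the joint:
N' = W cosα − U − V sinα = 1973·cos43.1° − 368 − 115·sin43.1° = 994.0 kN/m
Driving force T = W sinα + V cosα = 1973·sin43.1° + 115·cos43.1° = 1432.1 kN/m
Resisting force R = c_j·L + N'·tanφ = 38·15.5 + 994.0·tan31.9° = 589.0 + 618.7 = 1207.7 kN/m
FS = R / T = 1207.7 / 1432.1 = 0.843

FS = 0.84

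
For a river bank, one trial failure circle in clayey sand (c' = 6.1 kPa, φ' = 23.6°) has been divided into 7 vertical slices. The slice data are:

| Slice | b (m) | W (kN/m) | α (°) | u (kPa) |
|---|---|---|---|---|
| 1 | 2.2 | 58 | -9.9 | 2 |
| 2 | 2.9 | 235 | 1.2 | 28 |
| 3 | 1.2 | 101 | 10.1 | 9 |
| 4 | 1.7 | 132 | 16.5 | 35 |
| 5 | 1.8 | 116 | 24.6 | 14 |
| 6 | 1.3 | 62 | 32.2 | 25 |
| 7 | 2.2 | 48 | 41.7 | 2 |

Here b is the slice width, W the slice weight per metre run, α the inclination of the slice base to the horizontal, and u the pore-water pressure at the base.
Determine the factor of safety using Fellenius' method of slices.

FS = 1.83

Ordinary method of slices: FS = Σ[c'·Δl_i + (W_i cosα_i − u_i·Δl_i)·tanφ'] / Σ W_i sinα_i, with Δl_i = b_i / cosα_i.
Slice 1: Δl = 2.2/cos(-9.9°) = 2.233 m; N'_1 = 58·cos(-9.9°) − 2·2.233 = 52.7; c'Δl = 13.62; W sinα = -10.0
Slice 2: Δl = 2.9/cos1.2° = 2.901 m; N'_2 = 235·cos1.2° − 28·2.901 = 153.7; c'Δl = 17.69; W sinα = 4.9
Slice 3: Δl = 1.2/cos10.1° = 1.219 m; N'_3 = 101·cos10.1° − 9·1.219 = 88.5; c'Δl = 7.44; W sinα = 17.7
Slice 4: Δl = 1.7/cos16.5° = 1.773 m; N'_4 = 132·cos16.5° − 35·1.773 = 64.5; c'Δl = 10.82; W sinα = 37.5
Slice 5: Δl = 1.8/cos24.6° = 1.980 m; N'_5 = 116·cos24.6° − 14·1.980 = 77.8; c'Δl = 12.08; W sinα = 48.3
Slice 6: Δl = 1.3/cos32.2° = 1.536 m; N'_6 = 62·cos32.2° − 25·1.536 = 14.1; c'Δl = 9.37; W sinα = 33.0
Slice 7: Δl = 2.2/cos41.7° = 2.947 m; N'_7 = 48·cos41.7° − 2·2.947 = 29.9; c'Δl = 17.97; W sinα = 31.9
Σc'Δl = 89.0 kN/m; ΣN' = 481.1 kN/m; ΣW sinα = 163.4 kN/m
Resisting = 89.0 + 481.1·tan23.6° = 89.0 + 210.2 = 299.2 kN/m
FS = 299.2 / 163.4 = 1.831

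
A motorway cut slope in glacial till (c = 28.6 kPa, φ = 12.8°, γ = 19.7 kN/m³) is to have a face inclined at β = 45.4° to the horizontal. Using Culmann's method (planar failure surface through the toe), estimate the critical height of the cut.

H_c = 25.59 m

Culmann's analysis gives the critical failure plane at α_cr = (β + φ)/2 = (45.4 + 12.8)/2 = 29.1°, and the critical height
H_c = (4c/γ) · sinβ cosφ / [1 − cos(β − φ)]
    = (4·28.6/19.7) · sin45.4°·cos12.8° / [1 − cos(32.6°)]
    = 5.807 · 0.7120·0.9751 / [1 − 0.8425]
    = 5.807 · 0.6943 / 0.1575
    = 25.59 m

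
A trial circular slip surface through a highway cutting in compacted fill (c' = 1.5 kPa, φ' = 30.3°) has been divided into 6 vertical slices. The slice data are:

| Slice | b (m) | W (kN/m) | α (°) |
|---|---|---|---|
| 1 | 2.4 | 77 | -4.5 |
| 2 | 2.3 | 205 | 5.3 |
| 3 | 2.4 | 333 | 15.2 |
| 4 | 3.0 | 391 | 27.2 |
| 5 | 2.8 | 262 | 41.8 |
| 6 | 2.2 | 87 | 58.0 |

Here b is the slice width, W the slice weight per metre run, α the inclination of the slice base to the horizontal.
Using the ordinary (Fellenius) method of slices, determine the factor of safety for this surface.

FS = 1.37

Ordinary method of slices: FS = Σ[c'·Δl_i + (W_i cosα_i)·tanφ'] / Σ W_i sinα_i, with Δl_i = b_i / cosα_i.
Slice 1: Δl = 2.4/cos(-4.5°) = 2.407 m; N'_1 = 77·cos(-4.5°) = 76.8; c'Δl = 3.61; W sinα = -6.0
Slice 2: Δl = 2.3/cos5.3° = 2.310 m; N'_2 = 205·cos5.3° = 204.1; c'Δl = 3.46; W sinα = 18.9
Slice 3: Δl = 2.4/cos15.2° = 2.487 m; N'_3 = 333·cos15.2° = 321.4; c'Δl = 3.73; W sinα = 87.3
Slice 4: Δl = 3.0/cos27.2° = 3.373 m; N'_4 = 391·cos27.2° = 347.8; c'Δl = 5.06; W sinα = 178.7
Slice 5: Δl = 2.8/cos41.8° = 3.756 m; N'_5 = 262·cos41.8° = 195.3; c'Δl = 5.63; W sinα = 174.6
Slice 6: Δl = 2.2/cos58.0° = 4.152 m; N'_6 = 87·cos58.0° = 46.1; c'Δl = 6.23; W sinα = 73.8
Σc'Δl = 27.7 kN/m; ΣN' = 1191.4 kN/m; ΣW sinα = 527.3 kN/m
Resisting = 27.7 + 1191.4·tan30.3° = 27.7 + 696.2 = 723.9 kN/m
FS = 723.9 / 527.3 = 1.373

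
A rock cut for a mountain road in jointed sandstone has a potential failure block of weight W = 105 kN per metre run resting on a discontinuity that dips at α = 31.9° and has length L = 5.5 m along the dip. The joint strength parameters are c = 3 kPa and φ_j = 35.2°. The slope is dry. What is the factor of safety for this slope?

FS = 1.43

Resolving the block weight along and normal to the plane and applying the Mohr–Coulomb strength on the joint:
N' = W cosα = 105·cos31.9° = 89.1 kN/m
Driving force T = W sinα = 105·sin31.9° = 55.5 kN/m
Resisting force R = c·L + N'·tanφ_j = 3·5.5 + 89.1·tan35.2° = 16.5 + 62.9 = 79.4 kN/m
FS = R / T = 79.4 / 55.5 = 1.431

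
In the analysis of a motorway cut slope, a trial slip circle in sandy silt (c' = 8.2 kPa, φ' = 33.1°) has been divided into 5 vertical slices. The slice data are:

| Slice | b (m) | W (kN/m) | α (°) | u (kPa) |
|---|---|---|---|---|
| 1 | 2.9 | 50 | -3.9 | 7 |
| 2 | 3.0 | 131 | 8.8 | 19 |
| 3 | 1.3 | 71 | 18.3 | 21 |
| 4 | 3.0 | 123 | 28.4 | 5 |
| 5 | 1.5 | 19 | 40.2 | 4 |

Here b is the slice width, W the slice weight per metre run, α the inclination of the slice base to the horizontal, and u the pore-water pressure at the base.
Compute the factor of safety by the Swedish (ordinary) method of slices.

Ordinary method of slices: FS = Σ[c'·Δl_i + (W_i cosα_i − u_i·Δl_i)·tanφ'] / Σ W_i sinα_i, with Δl_i = b_i / cosα_i.
Slice 1: Δl = 2.9/cos(-3.9°) = 2.907 m; N'_1 = 50·cos(-3.9°) − 7·2.907 = 29.5; c'Δl = 23.84; W sinα = -3.4
Slice 2: Δl = 3.0/cos8.8° = 3.036 m; N'_2 = 131·cos8.8° − 19·3.036 = 71.8; c'Δl = 24.89; W sinα = 20.0
Slice 3: Δl = 1.3/cos18.3° = 1.369 m; N'_3 = 71·cos18.3° − 21·1.369 = 38.7; c'Δl = 11.23; W sinα = 22.3
Slice 4: Δl = 3.0/cos28.4° = 3.410 m; N'_4 = 123·cos28.4° − 5·3.410 = 91.1; c'Δl = 27.97; W sinα = 58.5
Slice 5: Δl = 1.5/cos40.2° = 1.964 m; N'_5 = 19·cos40.2° − 4·1.964 = 6.7; c'Δl = 16.10; W sinα = 12.3
Σc'Δl = 104.0 kN/m; ΣN' = 237.8 kN/m; ΣW sinα = 109.7 kN/m
Resisting = 104.0 + 237.8·tan33.1° = 104.0 + 155.0 = 259.0 kN/m
FS = 259.0 / 109.7 = 2.361

FS = 2.36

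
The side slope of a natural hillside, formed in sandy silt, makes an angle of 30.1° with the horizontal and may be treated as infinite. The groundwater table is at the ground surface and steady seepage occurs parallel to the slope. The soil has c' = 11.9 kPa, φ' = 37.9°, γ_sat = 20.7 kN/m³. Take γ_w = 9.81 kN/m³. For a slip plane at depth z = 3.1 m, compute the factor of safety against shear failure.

With seepage parallel to the slope and the water table at the surface, the effective normal stress on the slip plane uses the buoyant unit weight γ' = γ_sat − γ_w while the driving shear stress uses γ_sat:
FS = [c' + γ' z cos²β tanφ'] / [γ_sat z sinβ cosβ]
γ' = 20.7 − 9.81 = 10.89 kN/m³
Numerator = 11.9 + 10.89·3.1·cos²30.1°·tan37.9° = 11.9 + 10.89·3.1·0.7485·0.7785 = 31.571 kPa
Denominator = 20.7·3.1·sin30.1°·cos30.1° = 20.7·3.1·0.5015·0.8652 = 27.842 kPa
FS = 31.571 / 27.842 = 1.134

FS = 1.13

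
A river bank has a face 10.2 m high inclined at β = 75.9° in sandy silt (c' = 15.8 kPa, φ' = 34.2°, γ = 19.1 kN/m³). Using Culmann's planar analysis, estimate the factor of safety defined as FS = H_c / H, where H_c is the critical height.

FS = 1.03

H_c = (4c'/γ) · sinβ cosφ' / [1 − cos(β − φ')]
    = (4·15.8/19.1) · sin75.9°·cos34.2° / [1 − cos41.7°]
    = 3.309 · 0.8022 / 0.2534 = 10.48 m
FS = H_c / H = 10.48 / 10.2 = 1.027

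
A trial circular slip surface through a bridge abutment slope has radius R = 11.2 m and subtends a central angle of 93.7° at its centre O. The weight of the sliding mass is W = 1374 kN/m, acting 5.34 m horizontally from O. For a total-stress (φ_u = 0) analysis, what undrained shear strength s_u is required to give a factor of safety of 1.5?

FS = s_u·L_a·R / (W·d), so s_u = FS·W·d / (L_a·R).
Arc length L_a = R·θ = 11.2·(93.7°·π/180) = 11.2·1.6354 = 18.32 m
s_u = 1.5·1374·5.34 / (18.32·11.2) = 11005.7 / 205.14 = 53.65 kPa

s_u = 53.6 kPa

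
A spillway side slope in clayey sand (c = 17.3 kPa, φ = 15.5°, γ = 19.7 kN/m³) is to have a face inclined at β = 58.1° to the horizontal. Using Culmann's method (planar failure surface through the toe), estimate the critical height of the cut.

Culmann's analysis gives the critical failure plane at α_cr = (β + φ)/2 = (58.1 + 15.5)/2 = 36.8°, and the critical height
H_c = (4c/γ) · sinβ cosφ / [1 − cos(β − φ)]
    = (4·17.3/19.7) · sin58.1°·cos15.5° / [1 − cos(42.6°)]
    = 3.513 · 0.8490·0.9636 / [1 − 0.7361]
    = 3.513 · 0.8181 / 0.2639
    = 10.89 m

H_c = 10.89 m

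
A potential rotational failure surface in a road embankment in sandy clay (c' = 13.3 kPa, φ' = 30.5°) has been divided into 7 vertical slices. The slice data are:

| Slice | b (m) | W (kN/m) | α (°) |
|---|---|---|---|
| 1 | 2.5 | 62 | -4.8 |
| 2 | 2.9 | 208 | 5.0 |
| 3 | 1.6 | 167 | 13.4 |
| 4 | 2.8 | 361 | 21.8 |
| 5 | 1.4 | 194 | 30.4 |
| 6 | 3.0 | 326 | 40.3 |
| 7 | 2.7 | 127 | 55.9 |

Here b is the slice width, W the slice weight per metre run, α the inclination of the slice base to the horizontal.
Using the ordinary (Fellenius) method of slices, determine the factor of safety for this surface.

Ordinary method of slices: FS = Σ[c'·Δl_i + (W_i cosα_i)·tanφ'] / Σ W_i sinα_i, with Δl_i = b_i / cosα_i.
Slice 1: Δl = 2.5/cos(-4.8°) = 2.509 m; N'_1 = 62·cos(-4.8°) = 61.8; c'Δl = 33.37; W sinα = -5.2
Slice 2: Δl = 2.9/cos5.0° = 2.911 m; N'_2 = 208·cos5.0° = 207.2; c'Δl = 38.72; W sinα = 18.1
Slice 3: Δl = 1.6/cos13.4° = 1.645 m; N'_3 = 167·cos13.4° = 162.5; c'Δl = 21.88; W sinα = 38.7
Slice 4: Δl = 2.8/cos21.8° = 3.016 m; N'_4 = 361·cos21.8° = 335.2; c'Δl = 40.11; W sinα = 134.1
Slice 5: Δl = 1.4/cos30.4° = 1.623 m; N'_5 = 194·cos30.4° = 167.3; c'Δl = 21.59; W sinα = 98.2
Slice 6: Δl = 3.0/cos40.3° = 3.934 m; N'_6 = 326·cos40.3° = 248.6; c'Δl = 52.32; W sinα = 210.9
Slice 7: Δl = 2.7/cos55.9° = 4.816 m; N'_7 = 127·cos55.9° = 71.2; c'Δl = 64.05; W sinα = 105.2
Σc'Δl = 272.0 kN/m; ΣN' = 1253.8 kN/m; ΣW sinα = 599.9 kN/m
Resisting = 272.0 + 1253.8·tan30.5° = 272.0 + 738.5 = 1010.6 kN/m
FS = 1010.6 / 599.9 = 1.685

FS = 1.68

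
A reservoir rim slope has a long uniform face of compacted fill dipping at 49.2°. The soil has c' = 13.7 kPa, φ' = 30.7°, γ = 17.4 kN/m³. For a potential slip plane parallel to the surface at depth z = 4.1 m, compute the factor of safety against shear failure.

FS = 0.90

For an infinite slope with a slip plane parallel to the surface (no pore pressure): FS = [c' + γz cos²β tanφ'] / [γz sinβ cosβ].
γz = 17.4·4.1 = 71.34 kN/m²
Numerator = 13.7 + 71.34·cos²49.2°·tan30.7° = 13.7 + 71.34·0.4270·0.5938 = 31.785 kPa
Denominator = 71.34·sin49.2°·cos49.2° = 71.34·0.7570·0.6534 = 35.287 kPa
FS = 31.785 / 35.287 = 0.901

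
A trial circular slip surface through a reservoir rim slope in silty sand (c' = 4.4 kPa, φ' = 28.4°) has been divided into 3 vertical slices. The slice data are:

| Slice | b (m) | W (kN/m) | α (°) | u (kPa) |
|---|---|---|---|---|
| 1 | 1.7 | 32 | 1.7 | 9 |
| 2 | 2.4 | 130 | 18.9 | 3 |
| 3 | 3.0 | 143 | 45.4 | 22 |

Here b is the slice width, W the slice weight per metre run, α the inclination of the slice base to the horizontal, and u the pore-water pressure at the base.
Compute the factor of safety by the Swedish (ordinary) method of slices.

FS = 0.78

Ordinary method of slices: FS = Σ[c'·Δl_i + (W_i cosα_i − u_i·Δl_i)·tanφ'] / Σ W_i sinα_i, with Δl_i = b_i / cosα_i.
Slice 1: Δl = 1.7/cos1.7° = 1.701 m; N'_1 = 32·cos1.7° − 9·1.701 = 16.7; c'Δl = 7.48; W sinα = 0.9
Slice 2: Δl = 2.4/cos18.9° = 2.537 m; N'_2 = 130·cos18.9° − 3·2.537 = 115.4; c'Δl = 11.16; W sinα = 42.1
Slice 3: Δl = 3.0/cos45.4° = 4.273 m; N'_3 = 143·cos45.4° − 22·4.273 = 6.4; c'Δl = 18.80; W sinα = 101.8
Σc'Δl = 37.4 kN/m; ΣN' = 138.5 kN/m; ΣW sinα = 144.9 kN/m
Resisting = 37.4 + 138.5·tan28.4° = 37.4 + 74.9 = 112.3 kN/m
FS = 112.3 / 144.9 = 0.775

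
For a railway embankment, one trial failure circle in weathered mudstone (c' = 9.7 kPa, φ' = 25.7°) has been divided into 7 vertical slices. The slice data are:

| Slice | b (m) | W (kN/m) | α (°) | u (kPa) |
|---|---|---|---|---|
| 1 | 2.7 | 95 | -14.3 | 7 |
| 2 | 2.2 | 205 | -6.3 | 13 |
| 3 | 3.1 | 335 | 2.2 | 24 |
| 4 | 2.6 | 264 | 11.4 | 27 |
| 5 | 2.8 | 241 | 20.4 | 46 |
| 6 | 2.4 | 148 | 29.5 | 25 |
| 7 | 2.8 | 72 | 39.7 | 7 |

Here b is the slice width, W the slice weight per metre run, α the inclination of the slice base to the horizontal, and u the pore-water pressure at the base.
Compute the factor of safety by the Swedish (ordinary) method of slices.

Ordinary method of slices: FS = Σ[c'·Δl_i + (W_i cosα_i − u_i·Δl_i)·tanφ'] / Σ W_i sinα_i, with Δl_i = b_i / cosα_i.
Slice 1: Δl = 2.7/cos(-14.3°) = 2.786 m; N'_1 = 95·cos(-14.3°) − 7·2.786 = 72.6; c'Δl = 27.03; W sinα = -23.5
Slice 2: Δl = 2.2/cos(-6.3°) = 2.213 m; N'_2 = 205·cos(-6.3°) − 13·2.213 = 175.0; c'Δl = 21.47; W sinα = -22.5
Slice 3: Δl = 3.1/cos2.2° = 3.102 m; N'_3 = 335·cos2.2° − 24·3.102 = 260.3; c'Δl = 30.09; W sinα = 12.9
Slice 4: Δl = 2.6/cos11.4° = 2.652 m; N'_4 = 264·cos11.4° − 27·2.652 = 187.2; c'Δl = 25.73; W sinα = 52.2
Slice 5: Δl = 2.8/cos20.4° = 2.987 m; N'_5 = 241·cos20.4° − 46·2.987 = 88.5; c'Δl = 28.98; W sinα = 84.0
Slice 6: Δl = 2.4/cos29.5° = 2.757 m; N'_6 = 148·cos29.5° − 25·2.757 = 59.9; c'Δl = 26.75; W sinα = 72.9
Slice 7: Δl = 2.8/cos39.7° = 3.639 m; N'_7 = 72·cos39.7° − 7·3.639 = 29.9; c'Δl = 35.30; W sinα = 46.0
Σc'Δl = 195.3 kN/m; ΣN' = 873.3 kN/m; ΣW sinα = 222.0 kN/m
Resisting = 195.3 + 873.3·tan25.7° = 195.3 + 420.3 = 615.6 kN/m
FS = 615.6 / 222.0 = 2.774

FS = 2.77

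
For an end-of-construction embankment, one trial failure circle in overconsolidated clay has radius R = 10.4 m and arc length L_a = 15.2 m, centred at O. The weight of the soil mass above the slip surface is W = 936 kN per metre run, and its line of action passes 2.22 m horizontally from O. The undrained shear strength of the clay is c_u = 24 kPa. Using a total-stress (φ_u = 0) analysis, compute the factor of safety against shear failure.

FS = 1.83

Taking moments about the centre O, the resisting moment is provided by the undrained shear strength acting along the arc:
M_R = c_u·L_a·R = 24·15.20·10.4 = 3793.9 kN·m/m
M_D = W·d = 936·2.22 = 2077.9 kN·m/m
FS = M_R / M_D = 3793.9 / 2077.9 = 1.826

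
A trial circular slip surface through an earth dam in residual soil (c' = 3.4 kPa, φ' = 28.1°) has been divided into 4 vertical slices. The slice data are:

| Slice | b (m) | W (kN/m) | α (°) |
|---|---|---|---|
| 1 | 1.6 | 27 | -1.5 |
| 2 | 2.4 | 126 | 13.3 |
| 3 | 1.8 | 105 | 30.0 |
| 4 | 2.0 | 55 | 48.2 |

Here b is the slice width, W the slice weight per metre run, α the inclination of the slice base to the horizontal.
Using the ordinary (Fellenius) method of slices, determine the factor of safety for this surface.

FS = 1.47

Ordinary method of slices: FS = Σ[c'·Δl_i + (W_i cosα_i)·tanφ'] / Σ W_i sinα_i, with Δl_i = b_i / cosα_i.
Slice 1: Δl = 1.6/cos(-1.5°) = 1.601 m; N'_1 = 27·cos(-1.5°) = 27.0; c'Δl = 5.44; W sinα = -0.7
Slice 2: Δl = 2.4/cos13.3° = 2.466 m; N'_2 = 126·cos13.3° = 122.6; c'Δl = 8.38; W sinα = 29.0
Slice 3: Δl = 1.8/cos30.0° = 2.078 m; N'_3 = 105·cos30.0° = 90.9; c'Δl = 7.07; W sinα = 52.5
Slice 4: Δl = 2.0/cos48.2° = 3.001 m; N'_4 = 55·cos48.2° = 36.7; c'Δl = 10.20; W sinα = 41.0
Σc'Δl = 31.1 kN/m; ΣN' = 277.2 kN/m; ΣW sinα = 121.8 kN/m
Resisting = 31.1 + 277.2·tan28.1° = 31.1 + 148.0 = 179.1 kN/m
FS = 179.1 / 121.8 = 1.471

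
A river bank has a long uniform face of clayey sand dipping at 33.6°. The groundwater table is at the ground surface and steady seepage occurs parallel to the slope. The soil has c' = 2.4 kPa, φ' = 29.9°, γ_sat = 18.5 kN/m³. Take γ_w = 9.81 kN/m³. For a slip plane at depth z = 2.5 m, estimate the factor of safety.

FS = 0.52

With seepage parallel to the slope and the water table at the surface, the effective normal stress on the slip plane uses the buoyant unit weight γ' = γ_sat − γ_w while the driving shear stress uses γ_sat:
FS = [c' + γ' z cos²β tanφ'] / [γ_sat z sinβ cosβ]
γ' = 18.5 − 9.81 = 8.69 kN/m³
Numerator = 2.4 + 8.69·2.5·cos²33.6°·tan29.9° = 2.4 + 8.69·2.5·0.6938·0.5750 = 11.067 kPa
Denominator = 18.5·2.5·sin33.6°·cos33.6° = 18.5·2.5·0.5534·0.8329 = 21.318 kPa
FS = 11.067 / 21.318 = 0.519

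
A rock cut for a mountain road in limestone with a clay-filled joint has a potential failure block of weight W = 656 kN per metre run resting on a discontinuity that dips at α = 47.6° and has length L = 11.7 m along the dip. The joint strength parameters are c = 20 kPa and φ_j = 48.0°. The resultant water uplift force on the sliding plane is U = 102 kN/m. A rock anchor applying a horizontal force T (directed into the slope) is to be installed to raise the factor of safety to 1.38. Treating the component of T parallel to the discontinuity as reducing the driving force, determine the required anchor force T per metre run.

Resolving forces along and normal to the sliding plane, with the horizontal anchor force T adding T·sinα to the effective normal force and T·cosα acting up the plane against the driving force:
FS = [cL + (W cosα − U + T sinα) tanφ_j] / [W sinα − T cosα]
Without the anchor: N' = 340.3 kN/m, driving T_d = 484.4 kN/m, resisting R = 20·11.7 + 340.3·tan48.0° = 612.0 kN/m, FS = 1.26.
Setting FS = 1.38 and solving for T:
1.38·(484.4 − T cos47.6°) = 612.0 + T sin47.6°·tan48.0°
T·(sin47.6°·tan48.0° + 1.38·cos47.6°) = 1.38·484.4 − 612.0
T·(0.7385·1.1106 + 1.38·0.6743) = 668.5 − 612.0 = 56.5
T·1.7507 = 56.5
T = 32.3 kN/m

T = 32 kN/m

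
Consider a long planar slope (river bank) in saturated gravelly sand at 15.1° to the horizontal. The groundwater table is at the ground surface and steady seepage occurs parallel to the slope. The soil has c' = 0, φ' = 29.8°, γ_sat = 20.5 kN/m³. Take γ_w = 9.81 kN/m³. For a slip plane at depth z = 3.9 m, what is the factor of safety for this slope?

With seepage parallel to the slope and the water table at the surface, the effective normal stress on the slip plane uses the buoyant unit weight γ' = γ_sat − γ_w while the driving shear stress uses γ_sat:
FS = [c' + γ' z cos²β tanφ'] / [γ_sat z sinβ cosβ]
(For c' = 0 this reduces to FS = (γ'/γ_sat)·tanφ'/tanβ.)
γ' = 20.5 − 9.81 = 10.69 kN/m³
Numerator = 0.0 + 10.69·3.9·cos²15.1°·tan29.8° = 0.0 + 10.69·3.9·0.9321·0.5727 = 22.256 kPa
Denominator = 20.5·3.9·sin15.1°·cos15.1° = 20.5·3.9·0.2605·0.9655 = 20.108 kPa
FS = 22.256 / 20.108 = 1.107

FS = 1.11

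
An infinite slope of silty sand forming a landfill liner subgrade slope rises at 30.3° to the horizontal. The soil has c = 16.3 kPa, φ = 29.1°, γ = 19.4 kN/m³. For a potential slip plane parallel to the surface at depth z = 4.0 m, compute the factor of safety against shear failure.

For an infinite slope with a slip plane parallel to the surface (no pore pressure): FS = [c + γz cos²β tanφ] / [γz sinβ cosβ].
γz = 19.4·4.0 = 77.60 kN/m²
Numerator = 16.3 + 77.60·cos²30.3°·tan29.1° = 16.3 + 77.60·0.7455·0.5566 = 48.497 kPa
Denominator = 77.60·sin30.3°·cos30.3° = 77.60·0.5045·0.8634 = 33.803 kPa
FS = 48.497 / 33.803 = 1.435

FS = 1.43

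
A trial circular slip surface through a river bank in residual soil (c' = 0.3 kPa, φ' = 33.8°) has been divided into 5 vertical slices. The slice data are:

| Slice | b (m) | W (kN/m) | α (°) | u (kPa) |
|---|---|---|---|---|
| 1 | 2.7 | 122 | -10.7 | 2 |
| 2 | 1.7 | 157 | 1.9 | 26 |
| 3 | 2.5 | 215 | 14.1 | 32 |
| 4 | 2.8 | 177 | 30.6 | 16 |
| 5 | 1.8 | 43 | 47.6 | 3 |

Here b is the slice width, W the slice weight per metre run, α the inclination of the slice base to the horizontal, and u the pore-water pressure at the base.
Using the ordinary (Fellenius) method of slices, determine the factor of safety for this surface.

Ordinary method of slices: FS = Σ[c'·Δl_i + (W_i cosα_i − u_i·Δl_i)·tanφ'] / Σ W_i sinα_i, with Δl_i = b_i / cosα_i.
Slice 1: Δl = 2.7/cos(-10.7°) = 2.748 m; N'_1 = 122·cos(-10.7°) − 2·2.748 = 114.4; c'Δl = 0.82; W sinα = -22.7
Slice 2: Δl = 1.7/cos1.9° = 1.701 m; N'_2 = 157·cos1.9° − 26·1.701 = 112.7; c'Δl = 0.51; W sinα = 5.2
Slice 3: Δl = 2.5/cos14.1° = 2.578 m; N'_3 = 215·cos14.1° − 32·2.578 = 126.0; c'Δl = 0.77; W sinα = 52.4
Slice 4: Δl = 2.8/cos30.6° = 3.253 m; N'_4 = 177·cos30.6° − 16·3.253 = 100.3; c'Δl = 0.98; W sinα = 90.1
Slice 5: Δl = 1.8/cos47.6° = 2.669 m; N'_5 = 43·cos47.6° − 3·2.669 = 21.0; c'Δl = 0.80; W sinα = 31.8
Σc'Δl = 3.9 kN/m; ΣN' = 474.4 kN/m; ΣW sinα = 156.8 kN/m
Resisting = 3.9 + 474.4·tan33.8° = 3.9 + 317.6 = 321.5 kN/m
FS = 321.5 / 156.8 = 2.050

FS = 2.05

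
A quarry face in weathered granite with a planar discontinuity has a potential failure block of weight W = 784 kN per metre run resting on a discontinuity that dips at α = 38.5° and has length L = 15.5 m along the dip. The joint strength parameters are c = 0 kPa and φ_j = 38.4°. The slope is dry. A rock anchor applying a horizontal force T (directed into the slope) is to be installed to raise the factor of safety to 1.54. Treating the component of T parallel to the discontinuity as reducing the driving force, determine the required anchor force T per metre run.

Resolving forces along and normal to the sliding plane, with the horizontal anchor force T adding T·sinα to the effective normal force and T·cosα acting up the plane against the driving force:
FS = [cL + (W cosα + T sinα) tanφ_j] / [W sinα − T cosα]
Without the anchor: N' = 613.6 kN/m, driving T_d = 488.1 kN/m, resisting R = 0·15.5 + 613.6·tan38.4° = 486.3 kN/m, FS = 1.00.
Setting FS = 1.54 and solving for T:
1.54·(488.1 − T cos38.5°) = 486.3 + T sin38.5°·tan38.4°
T·(sin38.5°·tan38.4° + 1.54·cos38.5°) = 1.54·488.1 − 486.3
T·(0.6225·0.7926 + 1.54·0.7826) = 751.6 − 486.3 = 265.3
T·1.6986 = 265.3
T = 156.2 kN/m

T = 156 kN/m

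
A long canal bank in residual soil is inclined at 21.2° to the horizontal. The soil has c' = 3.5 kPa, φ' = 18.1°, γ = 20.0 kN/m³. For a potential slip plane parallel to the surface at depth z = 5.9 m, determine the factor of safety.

FS = 0.93

For an infinite slope with a slip plane parallel to the surface (no pore pressure): FS = [c' + γz cos²β tanφ'] / [γz sinβ cosβ].
γz = 20.0·5.9 = 118.00 kN/m²
Numerator = 3.5 + 118.00·cos²21.2°·tan18.1° = 3.5 + 118.00·0.8692·0.3269 = 37.025 kPa
Denominator = 118.00·sin21.2°·cos21.2° = 118.00·0.3616·0.9323 = 39.784 kPa
FS = 37.025 / 39.784 = 0.931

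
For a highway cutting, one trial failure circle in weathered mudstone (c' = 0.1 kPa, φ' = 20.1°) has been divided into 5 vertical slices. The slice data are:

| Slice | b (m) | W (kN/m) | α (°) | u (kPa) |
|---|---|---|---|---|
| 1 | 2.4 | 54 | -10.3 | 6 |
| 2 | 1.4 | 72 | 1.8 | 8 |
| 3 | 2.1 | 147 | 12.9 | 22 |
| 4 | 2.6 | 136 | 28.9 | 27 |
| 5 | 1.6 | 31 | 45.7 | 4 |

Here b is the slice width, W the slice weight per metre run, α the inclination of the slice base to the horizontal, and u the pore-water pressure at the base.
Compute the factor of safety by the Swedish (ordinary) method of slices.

Ordinary method of slices: FS = Σ[c'·Δl_i + (W_i cosα_i − u_i·Δl_i)·tanφ'] / Σ W_i sinα_i, with Δl_i = b_i / cosα_i.
Slice 1: Δl = 2.4/cos(-10.3°) = 2.439 m; N'_1 = 54·cos(-10.3°) − 6·2.439 = 38.5; c'Δl = 0.24; W sinα = -9.7
Slice 2: Δl = 1.4/cos1.8° = 1.401 m; N'_2 = 72·cos1.8° − 8·1.401 = 60.8; c'Δl = 0.14; W sinα = 2.3
Slice 3: Δl = 2.1/cos12.9° = 2.154 m; N'_3 = 147·cos12.9° − 22·2.154 = 95.9; c'Δl = 0.22; W sinα = 32.8
Slice 4: Δl = 2.6/cos28.9° = 2.970 m; N'_4 = 136·cos28.9° − 27·2.970 = 38.9; c'Δl = 0.30; W sinα = 65.7
Slice 5: Δl = 1.6/cos45.7° = 2.291 m; N'_5 = 31·cos45.7° − 4·2.291 = 12.5; c'Δl = 0.23; W sinα = 22.2
Σc'Δl = 1.1 kN/m; ΣN' = 246.5 kN/m; ΣW sinα = 113.3 kN/m
Resisting = 1.1 + 246.5·tan20.1° = 1.1 + 90.2 = 91.3 kN/m
FS = 91.3 / 113.3 = 0.806

FS = 0.81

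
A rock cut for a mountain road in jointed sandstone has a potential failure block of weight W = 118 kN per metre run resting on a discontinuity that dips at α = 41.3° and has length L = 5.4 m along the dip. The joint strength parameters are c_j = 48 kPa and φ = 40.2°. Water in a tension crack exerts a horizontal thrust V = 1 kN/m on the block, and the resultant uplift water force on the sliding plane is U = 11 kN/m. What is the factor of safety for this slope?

Resolving the block weight along and normal to the plane and applying the Mohr–Coulomb strength on the joint:
N' = W cosα − U − V sinα = 118·cos41.3° − 11 − 1·sin41.3° = 77.0 kN/m
Driving force T = W sinα + V cosα = 118·sin41.3° + 1·cos41.3° = 78.6 kN/m
Resisting force R = c_j·L + N'·tanφ = 48·5.4 + 77.0·tan40.2° = 259.2 + 65.1 = 324.3 kN/m
FS = R / T = 324.3 / 78.6 = 4.124

FS = 4.12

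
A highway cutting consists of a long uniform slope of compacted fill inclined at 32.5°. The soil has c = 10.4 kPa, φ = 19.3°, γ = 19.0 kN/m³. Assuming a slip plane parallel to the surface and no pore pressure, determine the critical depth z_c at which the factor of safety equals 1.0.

Setting FS = 1.00 in FS = [c + γz cos²β tanφ] / [γz sinβ cosβ] and solving for z:
z = c / [γ cosβ (FS·sinβ − cosβ·tanφ)]
  = 10.4 / [19.0·cos32.5°·(1.00·sin32.5° − cos32.5°·tan19.3°)]
  = 10.4 / [19.0·0.8434·(1.00·0.5373 − 0.8434·0.3502)]
  = 10.4 / 3.8771 = 2.682 m

z_c = 2.68 m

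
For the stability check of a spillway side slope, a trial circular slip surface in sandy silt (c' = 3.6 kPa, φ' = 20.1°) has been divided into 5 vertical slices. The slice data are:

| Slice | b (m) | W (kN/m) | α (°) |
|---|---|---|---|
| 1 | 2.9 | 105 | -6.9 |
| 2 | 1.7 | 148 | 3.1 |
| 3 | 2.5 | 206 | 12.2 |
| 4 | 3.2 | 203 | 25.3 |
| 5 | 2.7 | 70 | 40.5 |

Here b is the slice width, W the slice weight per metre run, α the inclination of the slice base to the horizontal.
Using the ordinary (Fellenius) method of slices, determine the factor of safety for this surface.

FS = 1.78

Ordinary method of slices: FS = Σ[c'·Δl_i + (W_i cosα_i)·tanφ'] / Σ W_i sinα_i, with Δl_i = b_i / cosα_i.
Slice 1: Δl = 2.9/cos(-6.9°) = 2.921 m; N'_1 = 105·cos(-6.9°) = 104.2; c'Δl = 10.52; W sinα = -12.6
Slice 2: Δl = 1.7/cos3.1° = 1.702 m; N'_2 = 148·cos3.1° = 147.8; c'Δl = 6.13; W sinα = 8.0
Slice 3: Δl = 2.5/cos12.2° = 2.558 m; N'_3 = 206·cos12.2° = 201.3; c'Δl = 9.21; W sinα = 43.5
Slice 4: Δl = 3.2/cos25.3° = 3.539 m; N'_4 = 203·cos25.3° = 183.5; c'Δl = 12.74; W sinα = 86.8
Slice 5: Δl = 2.7/cos40.5° = 3.551 m; N'_5 = 70·cos40.5° = 53.2; c'Δl = 12.78; W sinα = 45.5
Σc'Δl = 51.4 kN/m; ΣN' = 690.1 kN/m; ΣW sinα = 171.1 kN/m
Resisting = 51.4 + 690.1·tan20.1° = 51.4 + 252.6 = 303.9 kN/m
FS = 303.9 / 171.1 = 1.776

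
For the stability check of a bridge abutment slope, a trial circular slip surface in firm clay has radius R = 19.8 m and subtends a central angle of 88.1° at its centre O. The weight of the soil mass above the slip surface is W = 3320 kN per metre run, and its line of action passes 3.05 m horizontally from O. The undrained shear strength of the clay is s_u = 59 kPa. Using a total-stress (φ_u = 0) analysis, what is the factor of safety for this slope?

FS = 3.51

Taking moments about the centre O, the resisting moment is provided by the undrained shear strength acting along the arc:
Arc length L_a = R·θ = 19.8·(88.1°·π/180) = 19.8·1.5376 = 30.45 m
M_R = s_u·L_a·R = 59·30.45·19.8 = 35566.1 kN·m/m
M_D = W·d = 3320·3.05 = 10126.0 kN·m/m
FS = M_R / M_D = 35566.1 / 10126.0 = 3.512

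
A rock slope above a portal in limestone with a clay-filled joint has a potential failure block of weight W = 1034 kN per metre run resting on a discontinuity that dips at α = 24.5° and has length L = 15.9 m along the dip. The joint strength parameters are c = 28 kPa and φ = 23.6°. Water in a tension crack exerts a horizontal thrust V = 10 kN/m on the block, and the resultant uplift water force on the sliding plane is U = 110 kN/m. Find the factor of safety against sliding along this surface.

Resolving the block weight along and normal to the plane and applying the Mohr–Coulomb strength on the joint:
N' = W cosα − U − V sinα = 1034·cos24.5° − 110 − 10·sin24.5° = 826.8 kN/m
Driving force T = W sinα + V cosα = 1034·sin24.5° + 10·cos24.5° = 437.9 kN/m
Resisting force R = c·L + N'·tanφ = 28·15.9 + 826.8·tan23.6° = 445.2 + 361.2 = 806.4 kN/m
FS = R / T = 806.4 / 437.9 = 1.842

FS = 1.84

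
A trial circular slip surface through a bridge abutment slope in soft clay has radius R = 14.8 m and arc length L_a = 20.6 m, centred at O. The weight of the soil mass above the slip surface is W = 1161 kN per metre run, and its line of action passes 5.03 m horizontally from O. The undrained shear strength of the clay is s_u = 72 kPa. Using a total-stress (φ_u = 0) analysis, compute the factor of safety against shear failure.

Taking moments about the centre O, the resisting moment is provided by the undrained shear strength acting along the arc:
M_R = s_u·L_a·R = 72·20.60·14.8 = 21951.4 kN·m/m
M_D = W·d = 1161·5.03 = 5839.8 kN·m/m
FS = M_R / M_D = 21951.4 / 5839.8 = 3.759

FS = 3.76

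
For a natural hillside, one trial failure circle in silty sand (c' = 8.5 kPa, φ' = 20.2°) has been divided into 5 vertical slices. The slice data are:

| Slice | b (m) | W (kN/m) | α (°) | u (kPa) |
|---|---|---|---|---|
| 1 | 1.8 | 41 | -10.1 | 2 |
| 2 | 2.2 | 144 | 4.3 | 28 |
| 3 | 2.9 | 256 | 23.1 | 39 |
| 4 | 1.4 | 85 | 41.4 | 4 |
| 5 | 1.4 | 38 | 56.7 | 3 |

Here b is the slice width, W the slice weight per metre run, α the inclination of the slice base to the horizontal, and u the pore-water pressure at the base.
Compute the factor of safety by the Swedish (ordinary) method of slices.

FS = 1.09

Ordinary method of slices: FS = Σ[c'·Δl_i + (W_i cosα_i − u_i·Δl_i)·tanφ'] / Σ W_i sinα_i, with Δl_i = b_i / cosα_i.
Slice 1: Δl = 1.8/cos(-10.1°) = 1.828 m; N'_1 = 41·cos(-10.1°) − 2·1.828 = 36.7; c'Δl = 15.54; W sinα = -7.2
Slice 2: Δl = 2.2/cos4.3° = 2.206 m; N'_2 = 144·cos4.3° − 28·2.206 = 81.8; c'Δl = 18.75; W sinα = 10.8
Slice 3: Δl = 2.9/cos23.1° = 3.153 m; N'_3 = 256·cos23.1° − 39·3.153 = 112.5; c'Δl = 26.80; W sinα = 100.4
Slice 4: Δl = 1.4/cos41.4° = 1.866 m; N'_4 = 85·cos41.4° − 4·1.866 = 56.3; c'Δl = 15.86; W sinα = 56.2
Slice 5: Δl = 1.4/cos56.7° = 2.550 m; N'_5 = 38·cos56.7° − 3·2.550 = 13.2; c'Δl = 21.67; W sinα = 31.8
Σc'Δl = 98.6 kN/m; ΣN' = 300.6 kN/m; ΣW sinα = 192.0 kN/m
Resisting = 98.6 + 300.6·tan20.2° = 98.6 + 110.6 = 209.2 kN/m
FS = 209.2 / 192.0 = 1.090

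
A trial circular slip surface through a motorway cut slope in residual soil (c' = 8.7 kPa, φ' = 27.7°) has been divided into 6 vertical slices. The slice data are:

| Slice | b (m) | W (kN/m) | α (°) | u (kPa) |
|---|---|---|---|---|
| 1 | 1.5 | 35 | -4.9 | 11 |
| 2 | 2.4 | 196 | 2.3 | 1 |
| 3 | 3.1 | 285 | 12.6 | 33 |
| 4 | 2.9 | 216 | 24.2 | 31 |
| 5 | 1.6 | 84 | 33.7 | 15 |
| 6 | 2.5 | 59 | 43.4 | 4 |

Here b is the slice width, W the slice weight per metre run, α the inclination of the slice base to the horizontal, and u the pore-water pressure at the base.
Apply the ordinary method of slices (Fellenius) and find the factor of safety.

FS = 1.76

Ordinary method of slices: FS = Σ[c'·Δl_i + (W_i cosα_i − u_i·Δl_i)·tanφ'] / Σ W_i sinα_i, with Δl_i = b_i / cosα_i.
Slice 1: Δl = 1.5/cos(-4.9°) = 1.506 m; N'_1 = 35·cos(-4.9°) − 11·1.506 = 18.3; c'Δl = 13.10; W sinα = -3.0
Slice 2: Δl = 2.4/cos2.3° = 2.402 m; N'_2 = 196·cos2.3° − 1·2.402 = 193.4; c'Δl = 20.90; W sinα = 7.9
Slice 3: Δl = 3.1/cos12.6° = 3.177 m; N'_3 = 285·cos12.6° − 33·3.177 = 173.3; c'Δl = 27.64; W sinα = 62.2
Slice 4: Δl = 2.9/cos24.2° = 3.179 m; N'_4 = 216·cos24.2° − 31·3.179 = 98.5; c'Δl = 27.66; W sinα = 88.5
Slice 5: Δl = 1.6/cos33.7° = 1.923 m; N'_5 = 84·cos33.7° − 15·1.923 = 41.0; c'Δl = 16.73; W sinα = 46.6
Slice 6: Δl = 2.5/cos43.4° = 3.441 m; N'_6 = 59·cos43.4° − 4·3.441 = 29.1; c'Δl = 29.93; W sinα = 40.5
Σc'Δl = 136.0 kN/m; ΣN' = 553.7 kN/m; ΣW sinα = 242.7 kN/m
Resisting = 136.0 + 553.7·tan27.7° = 136.0 + 290.7 = 426.6 kN/m
FS = 426.6 / 242.7 = 1.758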